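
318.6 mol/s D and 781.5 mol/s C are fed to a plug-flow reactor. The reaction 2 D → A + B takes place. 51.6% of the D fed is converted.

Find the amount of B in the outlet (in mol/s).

82.2 mol/s

D reacted = 0.516 × 318.6 = 164.4 mol/s; ν_D = −2, so ξ = 164.4/2 = 82.2 mol/s.
Outlet amounts (n = n₀ + ν ξ):
  D: 318.6 − 2(82.2) = 154.2
  A: 0 + 1(82.2) = 82.2
  B: 0 + 1(82.2) = 82.2
  C: 781.5 (inert)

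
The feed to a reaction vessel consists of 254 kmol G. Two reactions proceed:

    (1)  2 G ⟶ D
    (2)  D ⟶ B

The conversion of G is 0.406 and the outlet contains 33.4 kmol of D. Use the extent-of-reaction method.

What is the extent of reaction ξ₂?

Conversion of G: G consumed = 2ξ₁ = 0.406 × 254 → ξ₁ = 51.56 kmol.
D balance: n_D = 0 + 1ξ₁ − 1ξ₂ = 33.4 → ξ₂ = (1·51.56 − 33.4)/1 = 18.16 kmol.
Outlet amounts (n = n₀ + Σ ν·ξ):
  G: 254 − 2(51.56) = 150.9
  D: 0 + 1(51.56) − 1(18.16) = 33.4
  B: 0 + 1(18.16) = 18.16

ξ₂ = 18.2 kmol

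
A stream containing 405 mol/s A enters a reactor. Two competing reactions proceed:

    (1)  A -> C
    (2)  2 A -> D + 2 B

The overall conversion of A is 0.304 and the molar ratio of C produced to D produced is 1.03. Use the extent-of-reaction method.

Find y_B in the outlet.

Conversion of A: A consumed = 0.304 × 405 = 123.1 mol/s = 1ξ₁ + 2ξ₂.
Selectivity: 1ξ₁ / (1ξ₂) = 1.03 → ξ₁ = 1.03 ξ₂.
Substitute: (1·1.03 + 2) ξ₂ = 123.1 → ξ₂ = 40.63 mol/s, ξ₁ = 41.85 mol/s.
Outlet amounts (n = n₀ + Σ ν·ξ):
  A: 405 − 1(41.85) − 2(40.63) = 281.9
  C: 0 + 1(41.85) = 41.85
  D: 0 + 1(40.63) = 40.63
  B: 0 + 2(40.63) = 81.27
Total out = 445.6 mol/s; y_B = 81.27 / 445.6 = 0.1824.

0.182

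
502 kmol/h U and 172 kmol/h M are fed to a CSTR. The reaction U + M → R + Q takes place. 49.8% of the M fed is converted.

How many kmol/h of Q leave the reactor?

M reacted = 0.498 × 172 = 85.66 kmol/h; ν_M = −1, so ξ = 85.66/1 = 85.66 kmol/h.
Outlet amounts (n = n₀ + ν ξ):
  U: 502 − 1(85.66) = 416.3
  M: 172 − 1(85.66) = 86.34
  R: 0 + 1(85.66) = 85.66
  Q: 0 + 1(85.66) = 85.66

85.7 kmol/h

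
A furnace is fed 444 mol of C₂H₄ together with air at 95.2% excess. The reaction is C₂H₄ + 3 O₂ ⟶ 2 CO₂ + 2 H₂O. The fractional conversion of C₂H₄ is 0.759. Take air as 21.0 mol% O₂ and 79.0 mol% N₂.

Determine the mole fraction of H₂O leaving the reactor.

Stoichiometric O₂ = 3 × 444 = 1332 mol; O₂ fed = 1332 × 1.952 = 2600 mol.
N₂ fed = 2600 × 79/21 = 9781 mol.
Fuel reacted = 0.759 × 444 → ξ = 337 mol.
Outlet (n = n₀ + ν ξ):
  C₂H₄: 444 − 1(337) = 107
  O₂: 2600 − 3(337) = 1589
  N₂: 9781 (inert)
  CO₂: 0 + 2(337) = 674
  H₂O: 0 + 2(337) = 674
Total out = 12830 mol; y_H₂O = 674 / 12830 = 0.05255.

0.0526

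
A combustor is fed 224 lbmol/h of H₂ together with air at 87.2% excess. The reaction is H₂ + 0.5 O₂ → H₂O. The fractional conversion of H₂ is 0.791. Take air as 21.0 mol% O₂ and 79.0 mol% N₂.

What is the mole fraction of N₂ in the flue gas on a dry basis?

Stoichiometric O₂ = 0.5 × 224 = 112 lbmol/h; O₂ fed = 112 × 1.872 = 209.7 lbmol/h.
N₂ fed = 209.7 × 79/21 = 788.7 lbmol/h.
Fuel reacted = 0.791 × 224 → ξ = 177.2 lbmol/h.
Outlet (n = n₀ + ν ξ):
  H₂: 224 − 1(177.2) = 46.82
  O₂: 209.7 − 0.5(177.2) = 121.1
  N₂: 788.7 (inert)
  H₂O: 0 + 1(177.2) = 177.2
Dry total = 956.6 lbmol/h; y_N₂ (dry) = 788.7 / 956.6 = 0.8245.

0.824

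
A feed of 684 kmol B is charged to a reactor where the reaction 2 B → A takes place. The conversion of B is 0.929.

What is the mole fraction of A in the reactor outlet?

0.867

B reacted = 0.929 × 684 = 635.4 kmol; ν_B = −2, so ξ = 635.4/2 = 317.7 kmol.
Outlet amounts (n = n₀ + ν ξ):
  B: 684 − 2(317.7) = 48.56
  A: 0 + 1(317.7) = 317.7
Total out = 366.3 kmol; y_A = 317.7 / 366.3 = 0.8674.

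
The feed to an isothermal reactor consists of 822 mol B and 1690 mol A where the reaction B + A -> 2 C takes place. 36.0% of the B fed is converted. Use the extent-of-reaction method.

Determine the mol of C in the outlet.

592 mol

B reacted = 0.36 × 822 = 295.9 mol; ν_B = −1, so ξ = 295.9/1 = 295.9 mol.
Outlet amounts (n = n₀ + ν ξ):
  B: 822 − 1(295.9) = 526.1
  A: 1690 − 1(295.9) = 1394
  C: 0 + 2(295.9) = 591.8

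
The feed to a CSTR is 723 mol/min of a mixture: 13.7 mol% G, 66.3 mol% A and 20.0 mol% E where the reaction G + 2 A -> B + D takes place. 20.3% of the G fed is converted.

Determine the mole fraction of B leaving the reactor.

G reacted = 0.203 × 99.05 = 20.11 mol/min; ν_G = −1, so ξ = 20.11/1 = 20.11 mol/min.
Outlet amounts (n = n₀ + ν ξ):
  G: 99.05 − 1(20.11) = 78.94
  A: 479.3 − 2(20.11) = 439.1
  B: 0 + 1(20.11) = 20.11
  D: 0 + 1(20.11) = 20.11
  E: 144.6 (inert)
Total out = 702.9 mol/min; y_B = 20.11 / 702.9 = 0.02861.

0.0286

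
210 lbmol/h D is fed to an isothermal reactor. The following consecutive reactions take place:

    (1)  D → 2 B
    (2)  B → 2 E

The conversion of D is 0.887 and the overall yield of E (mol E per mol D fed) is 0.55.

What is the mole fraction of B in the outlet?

0.693

Conversion of D: D consumed = 1ξ₁ = 0.887 × 210 → ξ₁ = 186.3 lbmol/h.
Yield of E: 2ξ₂ / 210 = 0.55 → ξ₂ = 57.75 lbmol/h.
Outlet amounts (n = n₀ + Σ ν·ξ):
  D: 210 − 1(186.3) = 23.73
  B: 0 + 2(186.3) − 1(57.75) = 314.8
  E: 0 + 2(57.75) = 115.5
Total out = 454 lbmol/h; y_B = 314.8 / 454 = 0.6933.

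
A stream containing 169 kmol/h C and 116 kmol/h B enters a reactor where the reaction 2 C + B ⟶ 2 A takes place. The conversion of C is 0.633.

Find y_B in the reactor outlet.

0.27

C reacted = 0.633 × 169 = 107 kmol/h; ν_C = −2, so ξ = 107/2 = 53.49 kmol/h.
Outlet amounts (n = n₀ + ν ξ):
  C: 169 − 2(53.49) = 62.02
  B: 116 − 1(53.49) = 62.51
  A: 0 + 2(53.49) = 107
Total out = 231.5 kmol/h; y_B = 62.51 / 231.5 = 0.27.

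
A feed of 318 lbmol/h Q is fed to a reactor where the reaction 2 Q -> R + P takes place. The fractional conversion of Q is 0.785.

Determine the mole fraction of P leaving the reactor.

Q reacted = 0.785 × 318 = 249.6 lbmol/h; ν_Q = −2, so ξ = 249.6/2 = 124.8 lbmol/h.
Outlet amounts (n = n₀ + ν ξ):
  Q: 318 − 2(124.8) = 68.37
  R: 0 + 1(124.8) = 124.8
  P: 0 + 1(124.8) = 124.8
Total out = 318 lbmol/h; y_P = 124.8 / 318 = 0.3925.

0.393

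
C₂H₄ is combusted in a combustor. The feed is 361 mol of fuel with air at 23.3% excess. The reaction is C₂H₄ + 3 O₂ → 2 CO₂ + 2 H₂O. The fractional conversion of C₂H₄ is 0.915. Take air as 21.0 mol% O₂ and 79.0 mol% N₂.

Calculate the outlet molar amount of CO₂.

Stoichiometric O₂ = 3 × 361 = 1083 mol; O₂ fed = 1083 × 1.233 = 1335 mol.
N₂ fed = 1335 × 79/21 = 5023 mol.
Fuel reacted = 0.915 × 361 → ξ = 330.3 mol.
Outlet (n = n₀ + ν ξ):
  C₂H₄: 361 − 1(330.3) = 30.69
  O₂: 1335 − 3(330.3) = 344.4
  N₂: 5023 (inert)
  CO₂: 0 + 2(330.3) = 660.6
  H₂O: 0 + 2(330.3) = 660.6

661 mol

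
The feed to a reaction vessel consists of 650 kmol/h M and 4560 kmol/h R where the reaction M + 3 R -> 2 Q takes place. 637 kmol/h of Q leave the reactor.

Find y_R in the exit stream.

For Q: n = n₀ + 2ξ → 637 = 0 + 2ξ, giving ξ = 318.5 kmol/h.
Outlet amounts (n = n₀ + ν ξ):
  M: 650 − 1(318.5) = 331.5
  R: 4560 − 3(318.5) = 3604
  Q: 0 + 2(318.5) = 637
Total out = 4573 kmol/h; y_R = 3604 / 4573 = 0.7882.

0.788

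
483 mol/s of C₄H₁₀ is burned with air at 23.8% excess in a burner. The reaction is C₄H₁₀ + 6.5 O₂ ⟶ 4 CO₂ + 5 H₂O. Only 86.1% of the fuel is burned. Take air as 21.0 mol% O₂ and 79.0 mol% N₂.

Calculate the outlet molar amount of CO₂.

1660 mol/s

Stoichiometric O₂ = 6.5 × 483 = 3140 mol/s; O₂ fed = 3140 × 1.238 = 3887 mol/s.
N₂ fed = 3887 × 79/21 = 14620 mol/s.
Fuel reacted = 0.861 × 483 → ξ = 415.9 mol/s.
Outlet (n = n₀ + ν ξ):
  C₄H₁₀: 483 − 1(415.9) = 67.14
  O₂: 3887 − 6.5(415.9) = 1184
  N₂: 14620 (inert)
  CO₂: 0 + 4(415.9) = 1663
  H₂O: 0 + 5(415.9) = 2079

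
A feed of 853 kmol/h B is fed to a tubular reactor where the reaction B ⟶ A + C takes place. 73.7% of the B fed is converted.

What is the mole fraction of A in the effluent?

0.424

B reacted = 0.737 × 853 = 628.7 kmol/h; ν_B = −1, so ξ = 628.7/1 = 628.7 kmol/h.
Outlet amounts (n = n₀ + ν ξ):
  B: 853 − 1(628.7) = 224.3
  A: 0 + 1(628.7) = 628.7
  C: 0 + 1(628.7) = 628.7
Total out = 1482 kmol/h; y_A = 628.7 / 1482 = 0.4243.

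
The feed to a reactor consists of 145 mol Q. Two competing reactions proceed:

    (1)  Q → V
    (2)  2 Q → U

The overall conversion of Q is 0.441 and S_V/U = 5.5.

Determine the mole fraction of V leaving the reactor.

Conversion of Q: Q consumed = 0.441 × 145 = 63.95 mol = 1ξ₁ + 2ξ₂.
Selectivity: 1ξ₁ / (1ξ₂) = 5.5 → ξ₁ = 5.5 ξ₂.
Substitute: (1·5.5 + 2) ξ₂ = 63.95 → ξ₂ = 8.526 mol, ξ₁ = 46.89 mol.
Outlet amounts (n = n₀ + Σ ν·ξ):
  Q: 145 − 1(46.89) − 2(8.526) = 81.06
  V: 0 + 1(46.89) = 46.89
  U: 0 + 1(8.526) = 8.526
Total out = 136.5 mol; y_V = 46.89 / 136.5 = 0.3436.

0.344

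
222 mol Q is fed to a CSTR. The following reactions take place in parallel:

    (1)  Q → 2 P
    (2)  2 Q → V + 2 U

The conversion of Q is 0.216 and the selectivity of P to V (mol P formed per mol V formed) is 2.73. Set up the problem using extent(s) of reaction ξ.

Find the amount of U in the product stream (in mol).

Conversion of Q: Q consumed = 0.216 × 222 = 47.95 mol = 1ξ₁ + 2ξ₂.
Selectivity: 2ξ₁ / (1ξ₂) = 2.73 → ξ₁ = 1.365 ξ₂.
Substitute: (1·1.365 + 2) ξ₂ = 47.95 → ξ₂ = 14.25 mol, ξ₁ = 19.45 mol.
Outlet amounts (n = n₀ + Σ ν·ξ):
  Q: 222 − 1(19.45) − 2(14.25) = 174
  P: 0 + 2(19.45) = 38.9
  V: 0 + 1(14.25) = 14.25
  U: 0 + 2(14.25) = 28.5

28.5 mol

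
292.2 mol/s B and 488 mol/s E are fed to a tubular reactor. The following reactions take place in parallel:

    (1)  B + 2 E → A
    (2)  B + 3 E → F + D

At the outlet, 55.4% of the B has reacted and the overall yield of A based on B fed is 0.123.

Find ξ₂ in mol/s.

ξ₂ = 126 mol/s

Yield of A: 1ξ₁ / 292.2 = 0.123 → ξ₁ = 35.94 mol/s.
Conversion of B: 1ξ₁ + 1ξ₂ = 0.554 × 292.2 = 161.9 → ξ₂ = 125.9 mol/s.
Outlet amounts (n = n₀ + Σ ν·ξ):
  B: 292.2 − 1(35.94) − 1(125.9) = 130.3
  E: 488 − 2(35.94) − 3(125.9) = 38.3
  A: 0 + 1(35.94) = 35.94
  F: 0 + 1(125.9) = 125.9
  D: 0 + 1(125.9) = 125.9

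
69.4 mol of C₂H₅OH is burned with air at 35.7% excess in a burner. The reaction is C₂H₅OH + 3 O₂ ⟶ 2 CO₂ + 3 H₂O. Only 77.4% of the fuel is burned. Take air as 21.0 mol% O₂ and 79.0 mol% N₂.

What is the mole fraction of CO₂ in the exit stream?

Stoichiometric O₂ = 3 × 69.4 = 208.2 mol; O₂ fed = 208.2 × 1.357 = 282.5 mol.
N₂ fed = 282.5 × 79/21 = 1063 mol.
Fuel reacted = 0.774 × 69.4 → ξ = 53.72 mol.
Outlet (n = n₀ + ν ξ):
  C₂H₅OH: 69.4 − 1(53.72) = 15.68
  O₂: 282.5 − 3(53.72) = 121.4
  N₂: 1063 (inert)
  CO₂: 0 + 2(53.72) = 107.4
  H₂O: 0 + 3(53.72) = 161.1
Total out = 1468 mol; y_CO₂ = 107.4 / 1468 = 0.07316.

0.0732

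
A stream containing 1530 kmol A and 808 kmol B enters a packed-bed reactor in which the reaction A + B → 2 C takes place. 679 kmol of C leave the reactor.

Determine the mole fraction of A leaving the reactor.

For C: n = n₀ + 2ξ → 679 = 0 + 2ξ, giving ξ = 339.5 kmol.
Outlet amounts (n = n₀ + ν ξ):
  A: 1530 − 1(339.5) = 1190
  B: 808 − 1(339.5) = 468.5
  C: 0 + 2(339.5) = 679
Total out = 2338 kmol; y_A = 1190 / 2338 = 0.5092.

0.509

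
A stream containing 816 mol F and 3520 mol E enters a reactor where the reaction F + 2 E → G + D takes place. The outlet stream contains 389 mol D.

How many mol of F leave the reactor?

For D: n = n₀ + 1ξ → 389 = 0 + 1ξ, giving ξ = 389 mol.
Outlet amounts (n = n₀ + ν ξ):
  F: 816 − 1(389) = 427
  E: 3520 − 2(389) = 2742
  G: 0 + 1(389) = 389
  D: 0 + 1(389) = 389

427 mol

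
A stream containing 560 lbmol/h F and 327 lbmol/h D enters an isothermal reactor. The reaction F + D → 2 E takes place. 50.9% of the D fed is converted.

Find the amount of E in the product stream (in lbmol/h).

333 lbmol/h

D reacted = 0.509 × 327 = 166.4 lbmol/h; ν_D = −1, so ξ = 166.4/1 = 166.4 lbmol/h.
Outlet amounts (n = n₀ + ν ξ):
  F: 560 − 1(166.4) = 393.6
  D: 327 − 1(166.4) = 160.6
  E: 0 + 2(166.4) = 332.9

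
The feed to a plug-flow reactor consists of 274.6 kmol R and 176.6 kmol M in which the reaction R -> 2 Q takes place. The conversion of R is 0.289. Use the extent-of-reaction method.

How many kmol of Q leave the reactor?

159 kmol

R reacted = 0.289 × 274.6 = 79.36 kmol; ν_R = −1, so ξ = 79.36/1 = 79.36 kmol.
Outlet amounts (n = n₀ + ν ξ):
  R: 274.6 − 1(79.36) = 195.2
  Q: 0 + 2(79.36) = 158.7
  M: 176.6 (inert)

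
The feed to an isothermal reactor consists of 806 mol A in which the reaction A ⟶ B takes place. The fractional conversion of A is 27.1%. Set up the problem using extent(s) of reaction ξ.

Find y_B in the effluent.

0.271

A reacted = 0.271 × 806 = 218.4 mol; ν_A = −1, so ξ = 218.4/1 = 218.4 mol.
Outlet amounts (n = n₀ + ν ξ):
  A: 806 − 1(218.4) = 587.6
  B: 0 + 1(218.4) = 218.4
Total out = 806 mol; y_B = 218.4 / 806 = 0.271.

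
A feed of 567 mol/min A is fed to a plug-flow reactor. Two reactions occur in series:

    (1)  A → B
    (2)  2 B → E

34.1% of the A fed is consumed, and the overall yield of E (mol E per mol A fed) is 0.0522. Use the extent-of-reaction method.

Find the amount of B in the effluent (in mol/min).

134 mol/min

Conversion of A: A consumed = 1ξ₁ = 0.341 × 567 → ξ₁ = 193.3 mol/min.
Yield of E: 1ξ₂ / 567 = 0.0522 → ξ₂ = 29.6 mol/min.
Outlet amounts (n = n₀ + Σ ν·ξ):
  A: 567 − 1(193.3) = 373.7
  B: 0 + 1(193.3) − 2(29.6) = 134.2
  E: 0 + 1(29.6) = 29.6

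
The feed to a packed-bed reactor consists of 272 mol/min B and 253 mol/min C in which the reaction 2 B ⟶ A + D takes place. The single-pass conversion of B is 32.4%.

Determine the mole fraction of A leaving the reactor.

B reacted = 0.324 × 272 = 88.13 mol/min; ν_B = −2, so ξ = 88.13/2 = 44.06 mol/min.
Outlet amounts (n = n₀ + ν ξ):
  B: 272 − 2(44.06) = 183.9
  A: 0 + 1(44.06) = 44.06
  D: 0 + 1(44.06) = 44.06
  C: 253 (inert)
Total out = 525 mol/min; y_A = 44.06 / 525 = 0.08393.

0.0839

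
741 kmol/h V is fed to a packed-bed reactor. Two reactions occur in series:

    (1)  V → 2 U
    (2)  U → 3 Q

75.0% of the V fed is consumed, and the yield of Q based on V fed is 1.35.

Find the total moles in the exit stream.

Conversion of V: V consumed = 1ξ₁ = 0.75 × 741 → ξ₁ = 555.8 kmol/h.
Yield of Q: 3ξ₂ / 741 = 1.35 → ξ₂ = 333.4 kmol/h.
Outlet amounts (n = n₀ + Σ ν·ξ):
  V: 741 − 1(555.8) = 185.2
  U: 0 + 2(555.8) − 1(333.4) = 778
  Q: 0 + 3(333.4) = 1000
Total out = 185.2 + 778 + 1000 = 1964 kmol/h.

1960 kmol/h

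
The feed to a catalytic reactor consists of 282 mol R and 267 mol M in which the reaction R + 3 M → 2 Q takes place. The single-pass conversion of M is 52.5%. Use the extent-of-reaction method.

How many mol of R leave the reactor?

235 mol

M reacted = 0.525 × 267 = 140.2 mol; ν_M = −3, so ξ = 140.2/3 = 46.73 mol.
Outlet amounts (n = n₀ + ν ξ):
  R: 282 − 1(46.73) = 235.3
  M: 267 − 3(46.73) = 126.8
  Q: 0 + 2(46.73) = 93.45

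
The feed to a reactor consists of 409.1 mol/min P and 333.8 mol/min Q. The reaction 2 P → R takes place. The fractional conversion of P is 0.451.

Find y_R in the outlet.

P reacted = 0.451 × 409.1 = 184.5 mol/min; ν_P = −2, so ξ = 184.5/2 = 92.25 mol/min.
Outlet amounts (n = n₀ + ν ξ):
  P: 409.1 − 2(92.25) = 224.6
  R: 0 + 1(92.25) = 92.25
  Q: 333.8 (inert)
Total out = 650.6 mol/min; y_R = 92.25 / 650.6 = 0.1418.

0.142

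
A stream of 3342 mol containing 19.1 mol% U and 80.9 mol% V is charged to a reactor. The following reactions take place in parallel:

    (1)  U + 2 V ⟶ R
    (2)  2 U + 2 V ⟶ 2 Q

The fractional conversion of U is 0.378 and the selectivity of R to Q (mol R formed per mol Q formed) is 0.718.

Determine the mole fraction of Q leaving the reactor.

0.0468

Conversion of U: U consumed = 0.378 × 638.3 = 241.3 mol = 1ξ₁ + 2ξ₂.
Selectivity: 1ξ₁ / (2ξ₂) = 0.718 → ξ₁ = 1.436 ξ₂.
Substitute: (1·1.436 + 2) ξ₂ = 241.3 → ξ₂ = 70.22 mol, ξ₁ = 100.8 mol.
Outlet amounts (n = n₀ + Σ ν·ξ):
  U: 638.3 − 1(100.8) − 2(70.22) = 397
  V: 2704 − 2(100.8) − 2(70.22) = 2362
  R: 0 + 1(100.8) = 100.8
  Q: 0 + 2(70.22) = 140.4
Total out = 3000 mol; y_Q = 140.4 / 3000 = 0.04682.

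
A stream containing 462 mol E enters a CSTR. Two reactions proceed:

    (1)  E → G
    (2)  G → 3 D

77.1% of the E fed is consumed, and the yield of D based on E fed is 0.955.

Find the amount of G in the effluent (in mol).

209 mol

Conversion of E: E consumed = 1ξ₁ = 0.771 × 462 → ξ₁ = 356.2 mol.
Yield of D: 3ξ₂ / 462 = 0.955 → ξ₂ = 147.1 mol.
Outlet amounts (n = n₀ + Σ ν·ξ):
  E: 462 − 1(356.2) = 105.8
  G: 0 + 1(356.2) − 1(147.1) = 209.1
  D: 0 + 3(147.1) = 441.2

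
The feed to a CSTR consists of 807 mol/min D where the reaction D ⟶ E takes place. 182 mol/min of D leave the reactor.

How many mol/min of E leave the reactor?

For D: n = n₀ − 1ξ → 182 = 807 − 1ξ, giving ξ = 625 mol/min.
Outlet amounts (n = n₀ + ν ξ):
  D: 807 − 1(625) = 182
  E: 0 + 1(625) = 625

625 mol/min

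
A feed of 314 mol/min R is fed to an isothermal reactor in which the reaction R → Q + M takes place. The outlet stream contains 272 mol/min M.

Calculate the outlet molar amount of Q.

272 mol/min

For M: n = n₀ + 1ξ → 272 = 0 + 1ξ, giving ξ = 272 mol/min.
Outlet amounts (n = n₀ + ν ξ):
  R: 314 − 1(272) = 42
  Q: 0 + 1(272) = 272
  M: 0 + 1(272) = 272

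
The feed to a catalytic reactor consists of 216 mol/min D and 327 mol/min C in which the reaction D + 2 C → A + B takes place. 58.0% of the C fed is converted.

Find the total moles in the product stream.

448 mol/min

C reacted = 0.58 × 327 = 189.7 mol/min; ν_C = −2, so ξ = 189.7/2 = 94.83 mol/min.
Outlet amounts (n = n₀ + ν ξ):
  D: 216 − 1(94.83) = 121.2
  C: 327 − 2(94.83) = 137.3
  A: 0 + 1(94.83) = 94.83
  B: 0 + 1(94.83) = 94.83
Total out = 121.2 + 137.3 + 94.83 + 94.83 = 448.2 mol/min.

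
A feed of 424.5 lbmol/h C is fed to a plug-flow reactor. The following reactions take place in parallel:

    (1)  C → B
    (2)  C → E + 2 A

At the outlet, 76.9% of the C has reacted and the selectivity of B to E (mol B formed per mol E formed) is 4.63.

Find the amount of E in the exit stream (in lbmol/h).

58 lbmol/h

Conversion of C: C consumed = 0.769 × 424.5 = 326.4 lbmol/h = 1ξ₁ + 1ξ₂.
Selectivity: 1ξ₁ / (1ξ₂) = 4.63 → ξ₁ = 4.63 ξ₂.
Substitute: (1·4.63 + 1) ξ₂ = 326.4 → ξ₂ = 57.98 lbmol/h, ξ₁ = 268.5 lbmol/h.
Outlet amounts (n = n₀ + Σ ν·ξ):
  C: 424.5 − 1(268.5) − 1(57.98) = 98.06
  B: 0 + 1(268.5) = 268.5
  E: 0 + 1(57.98) = 57.98
  A: 0 + 2(57.98) = 116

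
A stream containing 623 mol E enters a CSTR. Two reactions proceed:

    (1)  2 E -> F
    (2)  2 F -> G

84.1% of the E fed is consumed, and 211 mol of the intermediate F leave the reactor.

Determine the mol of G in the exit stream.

25.5 mol

Conversion of E: E consumed = 2ξ₁ = 0.841 × 623 → ξ₁ = 262 mol.
F balance: n_F = 0 + 1ξ₁ − 2ξ₂ = 211 → ξ₂ = (1·262 − 211)/2 = 25.49 mol.
Outlet amounts (n = n₀ + Σ ν·ξ):
  E: 623 − 2(262) = 99.06
  F: 0 + 1(262) − 2(25.49) = 211
  G: 0 + 1(25.49) = 25.49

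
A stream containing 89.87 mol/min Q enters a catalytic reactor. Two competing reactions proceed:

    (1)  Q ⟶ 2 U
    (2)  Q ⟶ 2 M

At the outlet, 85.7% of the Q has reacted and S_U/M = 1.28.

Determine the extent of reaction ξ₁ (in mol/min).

Conversion of Q: Q consumed = 0.857 × 89.87 = 77.02 mol/min = 1ξ₁ + 1ξ₂.
Selectivity: 2ξ₁ / (2ξ₂) = 1.28 → ξ₁ = 1.28 ξ₂.
Substitute: (1·1.28 + 1) ξ₂ = 77.02 → ξ₂ = 33.78 mol/min, ξ₁ = 43.24 mol/min.
Outlet amounts (n = n₀ + Σ ν·ξ):
  Q: 89.87 − 1(43.24) − 1(33.78) = 12.85
  U: 0 + 2(43.24) = 86.48
  M: 0 + 2(33.78) = 67.56

ξ₁ = 43.2 mol/min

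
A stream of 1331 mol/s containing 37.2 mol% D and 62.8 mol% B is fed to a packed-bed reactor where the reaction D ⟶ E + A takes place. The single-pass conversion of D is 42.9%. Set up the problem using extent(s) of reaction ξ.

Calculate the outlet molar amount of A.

212 mol/s

D reacted = 0.429 × 495.1 = 212.4 mol/s; ν_D = −1, so ξ = 212.4/1 = 212.4 mol/s.
Outlet amounts (n = n₀ + ν ξ):
  D: 495.1 − 1(212.4) = 282.7
  E: 0 + 1(212.4) = 212.4
  A: 0 + 1(212.4) = 212.4
  B: 835.9 (inert)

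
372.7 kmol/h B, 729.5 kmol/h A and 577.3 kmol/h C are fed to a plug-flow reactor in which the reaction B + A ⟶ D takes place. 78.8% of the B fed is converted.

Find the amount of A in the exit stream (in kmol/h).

B reacted = 0.788 × 372.7 = 293.7 kmol/h; ν_B = −1, so ξ = 293.7/1 = 293.7 kmol/h.
Outlet amounts (n = n₀ + ν ξ):
  B: 372.7 − 1(293.7) = 79.01
  A: 729.5 − 1(293.7) = 435.8
  D: 0 + 1(293.7) = 293.7
  C: 577.3 (inert)

436 kmol/h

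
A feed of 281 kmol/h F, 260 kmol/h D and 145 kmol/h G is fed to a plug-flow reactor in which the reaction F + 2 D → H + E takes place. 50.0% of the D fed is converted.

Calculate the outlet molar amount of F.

D reacted = 0.5 × 260 = 130 kmol/h; ν_D = −2, so ξ = 130/2 = 65 kmol/h.
Outlet amounts (n = n₀ + ν ξ):
  F: 281 − 1(65) = 216
  D: 260 − 2(65) = 130
  H: 0 + 1(65) = 65
  E: 0 + 1(65) = 65
  G: 145 (inert)

216 kmol/h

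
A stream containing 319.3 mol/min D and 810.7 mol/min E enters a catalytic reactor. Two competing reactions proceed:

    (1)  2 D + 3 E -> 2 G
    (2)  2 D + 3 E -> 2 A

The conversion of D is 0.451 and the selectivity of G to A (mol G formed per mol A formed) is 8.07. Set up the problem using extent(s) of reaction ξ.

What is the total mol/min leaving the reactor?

914 mol/min

Conversion of D: D consumed = 0.451 × 319.3 = 144 mol/min = 2ξ₁ + 2ξ₂.
Selectivity: 2ξ₁ / (2ξ₂) = 8.07 → ξ₁ = 8.07 ξ₂.
Substitute: (2·8.07 + 2) ξ₂ = 144 → ξ₂ = 7.938 mol/min, ξ₁ = 64.06 mol/min.
Outlet amounts (n = n₀ + Σ ν·ξ):
  D: 319.3 − 2(64.06) − 2(7.938) = 175.3
  E: 810.7 − 3(64.06) − 3(7.938) = 594.7
  G: 0 + 2(64.06) = 128.1
  A: 0 + 2(7.938) = 15.88
Total out = 175.3 + 594.7 + 128.1 + 15.88 = 914 mol/min.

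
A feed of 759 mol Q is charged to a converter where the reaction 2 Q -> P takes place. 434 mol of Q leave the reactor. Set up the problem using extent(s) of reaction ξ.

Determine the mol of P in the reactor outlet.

For Q: n = n₀ − 2ξ → 434 = 759 − 2ξ, giving ξ = 162.5 mol.
Outlet amounts (n = n₀ + ν ξ):
  Q: 759 − 2(162.5) = 434
  P: 0 + 1(162.5) = 162.5

162 mol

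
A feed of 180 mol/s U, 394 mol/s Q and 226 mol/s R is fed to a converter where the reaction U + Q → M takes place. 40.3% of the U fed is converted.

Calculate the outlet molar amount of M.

72.5 mol/s

U reacted = 0.403 × 180 = 72.54 mol/s; ν_U = −1, so ξ = 72.54/1 = 72.54 mol/s.
Outlet amounts (n = n₀ + ν ξ):
  U: 180 − 1(72.54) = 107.5
  Q: 394 − 1(72.54) = 321.5
  M: 0 + 1(72.54) = 72.54
  R: 226 (inert)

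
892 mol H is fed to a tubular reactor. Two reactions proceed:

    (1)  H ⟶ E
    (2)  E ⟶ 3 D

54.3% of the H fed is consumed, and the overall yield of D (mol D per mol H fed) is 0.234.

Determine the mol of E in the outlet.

Conversion of H: H consumed = 1ξ₁ = 0.543 × 892 → ξ₁ = 484.4 mol.
Yield of D: 3ξ₂ / 892 = 0.234 → ξ₂ = 69.58 mol.
Outlet amounts (n = n₀ + Σ ν·ξ):
  H: 892 − 1(484.4) = 407.6
  E: 0 + 1(484.4) − 1(69.58) = 414.8
  D: 0 + 3(69.58) = 208.7

415 mol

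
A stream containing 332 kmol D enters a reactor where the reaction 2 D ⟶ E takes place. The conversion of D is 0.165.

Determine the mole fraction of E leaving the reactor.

0.0899

D reacted = 0.165 × 332 = 54.78 kmol; ν_D = −2, so ξ = 54.78/2 = 27.39 kmol.
Outlet amounts (n = n₀ + ν ξ):
  D: 332 − 2(27.39) = 277.2
  E: 0 + 1(27.39) = 27.39
Total out = 304.6 kmol; y_E = 27.39 / 304.6 = 0.08992.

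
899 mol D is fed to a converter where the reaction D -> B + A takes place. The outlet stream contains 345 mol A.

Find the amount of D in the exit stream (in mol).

554 mol

For A: n = n₀ + 1ξ → 345 = 0 + 1ξ, giving ξ = 345 mol.
Outlet amounts (n = n₀ + ν ξ):
  D: 899 − 1(345) = 554
  B: 0 + 1(345) = 345
  A: 0 + 1(345) = 345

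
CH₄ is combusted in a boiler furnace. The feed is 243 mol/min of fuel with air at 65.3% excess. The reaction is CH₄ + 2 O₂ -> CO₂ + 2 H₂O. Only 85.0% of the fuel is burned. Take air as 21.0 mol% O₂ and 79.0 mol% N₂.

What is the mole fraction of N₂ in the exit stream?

Stoichiometric O₂ = 2 × 243 = 486 mol/min; O₂ fed = 486 × 1.653 = 803.4 mol/min.
N₂ fed = 803.4 × 79/21 = 3022 mol/min.
Fuel reacted = 0.85 × 243 → ξ = 206.5 mol/min.
Outlet (n = n₀ + ν ξ):
  CH₄: 243 − 1(206.5) = 36.45
  O₂: 803.4 − 2(206.5) = 390.3
  N₂: 3022 (inert)
  CO₂: 0 + 1(206.5) = 206.5
  H₂O: 0 + 2(206.5) = 413.1
Total out = 4069 mol/min; y_N₂ = 3022 / 4069 = 0.7428.

0.743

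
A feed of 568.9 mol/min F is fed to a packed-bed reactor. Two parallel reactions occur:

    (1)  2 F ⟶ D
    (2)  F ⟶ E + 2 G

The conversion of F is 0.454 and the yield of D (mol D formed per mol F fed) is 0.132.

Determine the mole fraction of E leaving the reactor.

0.152

Yield of D: 1ξ₁ / 568.9 = 0.132 → ξ₁ = 75.09 mol/min.
Conversion of F: 2ξ₁ + 1ξ₂ = 0.454 × 568.9 = 258.3 → ξ₂ = 108.1 mol/min.
Outlet amounts (n = n₀ + Σ ν·ξ):
  F: 568.9 − 2(75.09) − 1(108.1) = 310.6
  D: 0 + 1(75.09) = 75.09
  E: 0 + 1(108.1) = 108.1
  G: 0 + 2(108.1) = 216.2
Total out = 710 mol/min; y_E = 108.1 / 710 = 0.1522.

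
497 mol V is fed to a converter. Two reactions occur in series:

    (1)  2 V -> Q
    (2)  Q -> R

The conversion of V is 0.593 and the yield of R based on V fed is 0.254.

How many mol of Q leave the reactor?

Conversion of V: V consumed = 2ξ₁ = 0.593 × 497 → ξ₁ = 147.4 mol.
Yield of R: 1ξ₂ / 497 = 0.254 → ξ₂ = 126.2 mol.
Outlet amounts (n = n₀ + Σ ν·ξ):
  V: 497 − 2(147.4) = 202.3
  Q: 0 + 1(147.4) − 1(126.2) = 21.12
  R: 0 + 1(126.2) = 126.2

21.1 mol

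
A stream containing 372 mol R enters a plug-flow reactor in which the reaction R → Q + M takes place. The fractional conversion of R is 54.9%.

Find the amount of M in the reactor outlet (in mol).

204 mol

R reacted = 0.549 × 372 = 204.2 mol; ν_R = −1, so ξ = 204.2/1 = 204.2 mol.
Outlet amounts (n = n₀ + ν ξ):
  R: 372 − 1(204.2) = 167.8
  Q: 0 + 1(204.2) = 204.2
  M: 0 + 1(204.2) = 204.2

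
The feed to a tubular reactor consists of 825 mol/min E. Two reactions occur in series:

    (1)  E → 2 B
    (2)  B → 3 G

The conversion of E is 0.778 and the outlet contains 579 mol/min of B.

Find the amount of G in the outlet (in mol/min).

Conversion of E: E consumed = 1ξ₁ = 0.778 × 825 → ξ₁ = 641.9 mol/min.
B balance: n_B = 0 + 2ξ₁ − 1ξ₂ = 579 → ξ₂ = (2·641.9 − 579)/1 = 704.7 mol/min.
Outlet amounts (n = n₀ + Σ ν·ξ):
  E: 825 − 1(641.9) = 183.1
  B: 0 + 2(641.9) − 1(704.7) = 579
  G: 0 + 3(704.7) = 2114

2110 mol/min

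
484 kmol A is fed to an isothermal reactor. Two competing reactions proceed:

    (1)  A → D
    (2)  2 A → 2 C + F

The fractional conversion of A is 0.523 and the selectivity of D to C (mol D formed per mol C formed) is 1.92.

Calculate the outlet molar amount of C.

Conversion of A: A consumed = 0.523 × 484 = 253.1 kmol = 1ξ₁ + 2ξ₂.
Selectivity: 1ξ₁ / (2ξ₂) = 1.92 → ξ₁ = 3.84 ξ₂.
Substitute: (1·3.84 + 2) ξ₂ = 253.1 → ξ₂ = 43.34 kmol, ξ₁ = 166.4 kmol.
Outlet amounts (n = n₀ + Σ ν·ξ):
  A: 484 − 1(166.4) − 2(43.34) = 230.9
  D: 0 + 1(166.4) = 166.4
  C: 0 + 2(43.34) = 86.69
  F: 0 + 1(43.34) = 43.34

86.7 kmol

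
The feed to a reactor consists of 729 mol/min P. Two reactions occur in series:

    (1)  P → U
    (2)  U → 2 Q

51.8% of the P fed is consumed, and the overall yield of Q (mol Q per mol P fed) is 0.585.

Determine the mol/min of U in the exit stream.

Conversion of P: P consumed = 1ξ₁ = 0.518 × 729 → ξ₁ = 377.6 mol/min.
Yield of Q: 2ξ₂ / 729 = 0.585 → ξ₂ = 213.2 mol/min.
Outlet amounts (n = n₀ + Σ ν·ξ):
  P: 729 − 1(377.6) = 351.4
  U: 0 + 1(377.6) − 1(213.2) = 164.4
  Q: 0 + 2(213.2) = 426.5

164 mol/min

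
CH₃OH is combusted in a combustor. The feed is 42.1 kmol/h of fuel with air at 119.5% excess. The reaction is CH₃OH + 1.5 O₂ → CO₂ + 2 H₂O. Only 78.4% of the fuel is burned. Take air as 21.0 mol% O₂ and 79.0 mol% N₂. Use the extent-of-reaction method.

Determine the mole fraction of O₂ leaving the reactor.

Stoichiometric O₂ = 1.5 × 42.1 = 63.15 kmol/h; O₂ fed = 63.15 × 2.195 = 138.6 kmol/h.
N₂ fed = 138.6 × 79/21 = 521.5 kmol/h.
Fuel reacted = 0.784 × 42.1 → ξ = 33.01 kmol/h.
Outlet (n = n₀ + ν ξ):
  CH₃OH: 42.1 − 1(33.01) = 9.094
  O₂: 138.6 − 1.5(33.01) = 89.1
  N₂: 521.5 (inert)
  CO₂: 0 + 1(33.01) = 33.01
  H₂O: 0 + 2(33.01) = 66.01
Total out = 718.7 kmol/h; y_O₂ = 89.1 / 718.7 = 0.124.

0.124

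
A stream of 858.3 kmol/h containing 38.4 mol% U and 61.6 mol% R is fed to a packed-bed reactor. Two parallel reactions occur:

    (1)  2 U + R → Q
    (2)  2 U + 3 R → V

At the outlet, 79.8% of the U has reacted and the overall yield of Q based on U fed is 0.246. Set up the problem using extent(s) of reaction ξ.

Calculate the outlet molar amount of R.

296 kmol/h

Yield of Q: 1ξ₁ / 329.6 = 0.246 → ξ₁ = 81.08 kmol/h.
Conversion of U: 2ξ₁ + 2ξ₂ = 0.798 × 329.6 = 263 → ξ₂ = 50.43 kmol/h.
Outlet amounts (n = n₀ + Σ ν·ξ):
  U: 329.6 − 2(81.08) − 2(50.43) = 66.58
  R: 528.7 − 1(81.08) − 3(50.43) = 296.4
  Q: 0 + 1(81.08) = 81.08
  V: 0 + 1(50.43) = 50.43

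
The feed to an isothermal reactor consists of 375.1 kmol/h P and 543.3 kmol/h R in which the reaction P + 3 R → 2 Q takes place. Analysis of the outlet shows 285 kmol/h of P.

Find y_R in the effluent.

0.37

For P: n = n₀ − 1ξ → 285 = 375.1 − 1ξ, giving ξ = 90.1 kmol/h.
Outlet amounts (n = n₀ + ν ξ):
  P: 375.1 − 1(90.1) = 285
  R: 543.3 − 3(90.1) = 273
  Q: 0 + 2(90.1) = 180.2
Total out = 738.2 kmol/h; y_R = 273 / 738.2 = 0.3698.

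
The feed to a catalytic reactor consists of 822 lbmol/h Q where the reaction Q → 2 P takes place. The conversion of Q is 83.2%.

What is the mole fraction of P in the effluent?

Q reacted = 0.832 × 822 = 683.9 lbmol/h; ν_Q = −1, so ξ = 683.9/1 = 683.9 lbmol/h.
Outlet amounts (n = n₀ + ν ξ):
  Q: 822 − 1(683.9) = 138.1
  P: 0 + 2(683.9) = 1368
Total out = 1506 lbmol/h; y_P = 1368 / 1506 = 0.9083.

0.908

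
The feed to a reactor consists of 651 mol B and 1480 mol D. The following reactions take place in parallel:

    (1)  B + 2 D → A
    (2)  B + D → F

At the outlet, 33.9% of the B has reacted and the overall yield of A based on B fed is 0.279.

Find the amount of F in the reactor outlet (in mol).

39.1 mol

Yield of A: 1ξ₁ / 651 = 0.279 → ξ₁ = 181.6 mol.
Conversion of B: 1ξ₁ + 1ξ₂ = 0.339 × 651 = 220.7 → ξ₂ = 39.06 mol.
Outlet amounts (n = n₀ + Σ ν·ξ):
  B: 651 − 1(181.6) − 1(39.06) = 430.3
  D: 1480 − 2(181.6) − 1(39.06) = 1078
  A: 0 + 1(181.6) = 181.6
  F: 0 + 1(39.06) = 39.06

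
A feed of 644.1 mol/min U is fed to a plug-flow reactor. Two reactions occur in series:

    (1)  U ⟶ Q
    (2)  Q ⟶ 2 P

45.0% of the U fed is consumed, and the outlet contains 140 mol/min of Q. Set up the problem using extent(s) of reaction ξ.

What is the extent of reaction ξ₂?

ξ₂ = 150 mol/min

Conversion of U: U consumed = 1ξ₁ = 0.45 × 644.1 → ξ₁ = 289.8 mol/min.
Q balance: n_Q = 0 + 1ξ₁ − 1ξ₂ = 140 → ξ₂ = (1·289.8 − 140)/1 = 149.8 mol/min.
Outlet amounts (n = n₀ + Σ ν·ξ):
  U: 644.1 − 1(289.8) = 354.3
  Q: 0 + 1(289.8) − 1(149.8) = 140
  P: 0 + 2(149.8) = 299.7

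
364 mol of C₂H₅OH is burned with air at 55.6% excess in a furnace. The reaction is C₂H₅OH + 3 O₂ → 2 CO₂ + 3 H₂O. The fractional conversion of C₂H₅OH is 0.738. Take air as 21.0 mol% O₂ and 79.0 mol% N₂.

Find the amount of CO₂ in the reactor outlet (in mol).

537 mol

Stoichiometric O₂ = 3 × 364 = 1092 mol; O₂ fed = 1092 × 1.556 = 1699 mol.
N₂ fed = 1699 × 79/21 = 6392 mol.
Fuel reacted = 0.738 × 364 → ξ = 268.6 mol.
Outlet (n = n₀ + ν ξ):
  C₂H₅OH: 364 − 1(268.6) = 95.37
  O₂: 1699 − 3(268.6) = 893.3
  N₂: 6392 (inert)
  CO₂: 0 + 2(268.6) = 537.3
  H₂O: 0 + 3(268.6) = 805.9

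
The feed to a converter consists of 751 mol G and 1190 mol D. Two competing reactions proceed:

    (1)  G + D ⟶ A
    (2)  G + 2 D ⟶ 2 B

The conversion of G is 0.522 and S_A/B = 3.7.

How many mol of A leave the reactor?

Conversion of G: G consumed = 0.522 × 751 = 392 mol = 1ξ₁ + 1ξ₂.
Selectivity: 1ξ₁ / (2ξ₂) = 3.7 → ξ₁ = 7.4 ξ₂.
Substitute: (1·7.4 + 1) ξ₂ = 392 → ξ₂ = 46.67 mol, ξ₁ = 345.4 mol.
Outlet amounts (n = n₀ + Σ ν·ξ):
  G: 751 − 1(345.4) − 1(46.67) = 359
  D: 1190 − 1(345.4) − 2(46.67) = 751.3
  A: 0 + 1(345.4) = 345.4
  B: 0 + 2(46.67) = 93.34

345 mol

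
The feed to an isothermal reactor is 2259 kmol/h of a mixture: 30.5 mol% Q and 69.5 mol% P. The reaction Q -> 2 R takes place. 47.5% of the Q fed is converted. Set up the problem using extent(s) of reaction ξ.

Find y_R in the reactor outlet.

0.253

Q reacted = 0.475 × 689 = 327.3 kmol/h; ν_Q = −1, so ξ = 327.3/1 = 327.3 kmol/h.
Outlet amounts (n = n₀ + ν ξ):
  Q: 689 − 1(327.3) = 361.7
  R: 0 + 2(327.3) = 654.5
  P: 1570 (inert)
Total out = 2586 kmol/h; y_R = 654.5 / 2586 = 0.2531.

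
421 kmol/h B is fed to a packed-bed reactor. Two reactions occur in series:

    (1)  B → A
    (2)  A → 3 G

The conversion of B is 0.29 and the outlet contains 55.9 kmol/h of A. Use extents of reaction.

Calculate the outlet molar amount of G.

199 kmol/h

Conversion of B: B consumed = 1ξ₁ = 0.29 × 421 → ξ₁ = 122.1 kmol/h.
A balance: n_A = 0 + 1ξ₁ − 1ξ₂ = 55.9 → ξ₂ = (1·122.1 − 55.9)/1 = 66.19 kmol/h.
Outlet amounts (n = n₀ + Σ ν·ξ):
  B: 421 − 1(122.1) = 298.9
  A: 0 + 1(122.1) − 1(66.19) = 55.9
  G: 0 + 3(66.19) = 198.6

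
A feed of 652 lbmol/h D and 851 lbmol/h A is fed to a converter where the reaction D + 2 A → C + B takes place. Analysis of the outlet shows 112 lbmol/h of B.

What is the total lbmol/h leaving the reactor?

1390 lbmol/h

For B: n = n₀ + 1ξ → 112 = 0 + 1ξ, giving ξ = 112 lbmol/h.
Outlet amounts (n = n₀ + ν ξ):
  D: 652 − 1(112) = 540
  A: 851 − 2(112) = 627
  C: 0 + 1(112) = 112
  B: 0 + 1(112) = 112
Total out = 540 + 627 + 112 + 112 = 1391 lbmol/h.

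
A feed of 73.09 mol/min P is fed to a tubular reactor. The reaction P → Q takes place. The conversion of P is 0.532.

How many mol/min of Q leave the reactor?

38.9 mol/min

P reacted = 0.532 × 73.09 = 38.88 mol/min; ν_P = −1, so ξ = 38.88/1 = 38.88 mol/min.
Outlet amounts (n = n₀ + ν ξ):
  P: 73.09 − 1(38.88) = 34.21
  Q: 0 + 1(38.88) = 38.88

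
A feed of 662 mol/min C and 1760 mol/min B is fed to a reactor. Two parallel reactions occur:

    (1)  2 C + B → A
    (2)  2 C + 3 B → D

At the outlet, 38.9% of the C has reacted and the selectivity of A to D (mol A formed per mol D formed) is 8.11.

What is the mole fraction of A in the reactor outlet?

0.0537

Conversion of C: C consumed = 0.389 × 662 = 257.5 mol/min = 2ξ₁ + 2ξ₂.
Selectivity: 1ξ₁ / (1ξ₂) = 8.11 → ξ₁ = 8.11 ξ₂.
Substitute: (2·8.11 + 2) ξ₂ = 257.5 → ξ₂ = 14.13 mol/min, ξ₁ = 114.6 mol/min.
Outlet amounts (n = n₀ + Σ ν·ξ):
  C: 662 − 2(114.6) − 2(14.13) = 404.5
  B: 1760 − 1(114.6) − 3(14.13) = 1603
  A: 0 + 1(114.6) = 114.6
  D: 0 + 1(14.13) = 14.13
Total out = 2136 mol/min; y_A = 114.6 / 2136 = 0.05366.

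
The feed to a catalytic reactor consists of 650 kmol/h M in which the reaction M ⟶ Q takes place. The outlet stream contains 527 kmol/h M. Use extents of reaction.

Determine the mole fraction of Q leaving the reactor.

For M: n = n₀ − 1ξ → 527 = 650 − 1ξ, giving ξ = 123 kmol/h.
Outlet amounts (n = n₀ + ν ξ):
  M: 650 − 1(123) = 527
  Q: 0 + 1(123) = 123
Total out = 650 kmol/h; y_Q = 123 / 650 = 0.1892.

0.189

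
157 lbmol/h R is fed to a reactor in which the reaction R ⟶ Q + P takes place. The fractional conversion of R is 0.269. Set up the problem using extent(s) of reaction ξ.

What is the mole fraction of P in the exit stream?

R reacted = 0.269 × 157 = 42.23 lbmol/h; ν_R = −1, so ξ = 42.23/1 = 42.23 lbmol/h.
Outlet amounts (n = n₀ + ν ξ):
  R: 157 − 1(42.23) = 114.8
  Q: 0 + 1(42.23) = 42.23
  P: 0 + 1(42.23) = 42.23
Total out = 199.2 lbmol/h; y_P = 42.23 / 199.2 = 0.212.

0.212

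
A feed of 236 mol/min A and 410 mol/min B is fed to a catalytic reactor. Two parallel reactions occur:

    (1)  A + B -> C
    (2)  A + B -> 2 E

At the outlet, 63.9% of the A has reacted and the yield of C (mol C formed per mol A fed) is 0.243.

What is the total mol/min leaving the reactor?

Yield of C: 1ξ₁ / 236 = 0.243 → ξ₁ = 57.35 mol/min.
Conversion of A: 1ξ₁ + 1ξ₂ = 0.639 × 236 = 150.8 → ξ₂ = 93.46 mol/min.
Outlet amounts (n = n₀ + Σ ν·ξ):
  A: 236 − 1(57.35) − 1(93.46) = 85.2
  B: 410 − 1(57.35) − 1(93.46) = 259.2
  C: 0 + 1(57.35) = 57.35
  E: 0 + 2(93.46) = 186.9
Total out = 85.2 + 259.2 + 57.35 + 186.9 = 588.7 mol/min.

589 mol/min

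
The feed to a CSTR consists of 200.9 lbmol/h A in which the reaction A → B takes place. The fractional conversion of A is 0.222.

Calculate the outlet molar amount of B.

A reacted = 0.222 × 200.9 = 44.6 lbmol/h; ν_A = −1, so ξ = 44.6/1 = 44.6 lbmol/h.
Outlet amounts (n = n₀ + ν ξ):
  A: 200.9 − 1(44.6) = 156.3
  B: 0 + 1(44.6) = 44.6

44.6 lbmol/h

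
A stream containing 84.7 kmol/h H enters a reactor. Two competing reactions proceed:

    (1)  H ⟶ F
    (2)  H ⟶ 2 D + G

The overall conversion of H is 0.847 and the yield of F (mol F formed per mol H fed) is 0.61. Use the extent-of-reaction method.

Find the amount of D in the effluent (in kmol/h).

40.1 kmol/h

Yield of F: 1ξ₁ / 84.7 = 0.61 → ξ₁ = 51.67 kmol/h.
Conversion of H: 1ξ₁ + 1ξ₂ = 0.847 × 84.7 = 71.74 → ξ₂ = 20.07 kmol/h.
Outlet amounts (n = n₀ + Σ ν·ξ):
  H: 84.7 − 1(51.67) − 1(20.07) = 12.96
  F: 0 + 1(51.67) = 51.67
  D: 0 + 2(20.07) = 40.15
  G: 0 + 1(20.07) = 20.07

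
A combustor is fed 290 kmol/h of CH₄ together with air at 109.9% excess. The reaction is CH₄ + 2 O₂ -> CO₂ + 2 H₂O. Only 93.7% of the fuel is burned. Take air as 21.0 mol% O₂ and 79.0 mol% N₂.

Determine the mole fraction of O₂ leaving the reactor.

Stoichiometric O₂ = 2 × 290 = 580 kmol/h; O₂ fed = 580 × 2.099 = 1217 kmol/h.
N₂ fed = 1217 × 79/21 = 4580 kmol/h.
Fuel reacted = 0.937 × 290 → ξ = 271.7 kmol/h.
Outlet (n = n₀ + ν ξ):
  CH₄: 290 − 1(271.7) = 18.27
  O₂: 1217 − 2(271.7) = 674
  N₂: 4580 (inert)
  CO₂: 0 + 1(271.7) = 271.7
  H₂O: 0 + 2(271.7) = 543.5
Total out = 6087 kmol/h; y_O₂ = 674 / 6087 = 0.1107.

0.111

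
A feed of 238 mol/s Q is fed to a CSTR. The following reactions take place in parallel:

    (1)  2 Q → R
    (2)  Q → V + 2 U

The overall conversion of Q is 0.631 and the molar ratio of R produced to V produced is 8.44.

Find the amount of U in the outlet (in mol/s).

16.8 mol/s

Conversion of Q: Q consumed = 0.631 × 238 = 150.2 mol/s = 2ξ₁ + 1ξ₂.
Selectivity: 1ξ₁ / (1ξ₂) = 8.44 → ξ₁ = 8.44 ξ₂.
Substitute: (2·8.44 + 1) ξ₂ = 150.2 → ξ₂ = 8.399 mol/s, ξ₁ = 70.89 mol/s.
Outlet amounts (n = n₀ + Σ ν·ξ):
  Q: 238 − 2(70.89) − 1(8.399) = 87.82
  R: 0 + 1(70.89) = 70.89
  V: 0 + 1(8.399) = 8.399
  U: 0 + 2(8.399) = 16.8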